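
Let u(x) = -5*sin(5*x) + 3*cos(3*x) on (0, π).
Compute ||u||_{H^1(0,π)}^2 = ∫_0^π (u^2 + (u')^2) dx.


||u||_{H^1(0,π)}^2 = 370*π

u'(x) = -9*sin(3*x) - 25*cos(5*x).
Expand u² and (u')² and integrate term by term on (0, π), using: for integers n ≥ 1, ∫_0^π sin²(nx) dx = ∫_0^π cos²(nx) dx = π/2; for n ≠ n', ∫_0^π sin(nx)sin(n'x) dx = ∫_0^π cos(nx)cos(n'x) dx = 0; and by product-to-sum, ∫_0^π sin(nx)cos(n'x) dx = ½∫_0^π [sin((n+n')x) + sin((n−n')x)] dx, which is 0 when n+n' is even and 2n/(n²−n'²) when n+n' is odd (it need not vanish on (0, π)).
  u² squared terms: (-5)²·∫sin(5x)² dx = 25·π/2 = 25*π/2;  (3)²·∫cos(3x)² dx = 9·π/2 = 9*π/2.
  u² cross terms: 2·(-5)·(3)·∫sin(5x)·cos(3x) dx = -30·(0) = 0.
  So ∫_0^π u² dx = 25*π/2 + 9*π/2 + 0 = 17*π.
  (u')² squared terms: (-25)²·∫cos(5x)² dx = 625·π/2 = 625*π/2;  (-9)²·∫sin(3x)² dx = 81·π/2 = 81*π/2.
  (u')² cross terms: 2·(-25)·(-9)·∫cos(5x)·sin(3x) dx = 450·(0) = 0.
  So ∫_0^π (u')² dx = 625*π/2 + 81*π/2 + 0 = 353*π.
||u||_{H^1}^2 = (17*π) + (353*π) = 370*π.


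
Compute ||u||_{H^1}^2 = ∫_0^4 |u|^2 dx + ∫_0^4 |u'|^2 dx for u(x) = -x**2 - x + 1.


||u||_{H^1}^2 = 2104/5

The H^1 norm (squared) on an interval (0, L) is
  ||u||_{H^1}^2 = ∫_0^L u(x)^2 dx + ∫_0^L u'(x)^2 dx.
Compute u'(x) = -2*x - 1.
Then u(x)^2 = x**4 + 2*x**3 - x**2 - 2*x + 1 and u'(x)^2 = 4*x**2 + 4*x + 1.
Integrate each monomial from 0 to 4 using ∫_0^4 c·x^n dx = c·4^(n+1)/(n+1):
  ∫_0^4 u(x)^2 dx = ∫_0^4 (x^4 + 2*x^3 - x^2 - 2*x + 1) dx. Term by term:
    ∫_0^4 x^4 dx = 1024/5;  ∫_0^4 2*x^3 dx = 128;  ∫_0^4 -x^2 dx = -64/3;
    ∫_0^4 -2*x dx = -16;  ∫_0^4 1 dx = 4.
  Sum: 1024/5 + 128 − 64/3 − 16 + 4 = 4492/15.
  ∫_0^4 u'(x)^2 dx = ∫_0^4 (4*x^2 + 4*x + 1) dx. Term by term:
    ∫_0^4 4*x^2 dx = 256/3;  ∫_0^4 4*x dx = 32;  ∫_0^4 1 dx = 4.
  Sum: 256/3 + 32 + 4 = 364/3.
Adding: ||u||_{H^1}^2 = 4492/15 + 364/3 = 2104/5.


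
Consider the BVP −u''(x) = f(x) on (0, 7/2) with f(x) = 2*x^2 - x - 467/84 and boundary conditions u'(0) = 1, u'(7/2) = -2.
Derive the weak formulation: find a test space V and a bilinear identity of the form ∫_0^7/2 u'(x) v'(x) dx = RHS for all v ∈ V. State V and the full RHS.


V = H^1(0, 7/2) (v unrestricted at boundary; u is determined up to an additive constant); weak form: ∫_0^7/2 u'v' dx = ∫_0^7/2 (2*x^2 - x - 467/84) v dx − 2·v(7/2) − v(0) for all v ∈ V.

Multiply both sides by a test function v and integrate from 0 to 7/2:
  ∫_0^7/2 −u''(x) v(x) dx = ∫_0^7/2 f(x) v(x) dx.
Integrate the LHS by parts once:
  ∫_0^7/2 −u'' v dx = −[u'(x) v(x)]_0^7/2 + ∫_0^7/2 u'(x) v'(x) dx.
Thus ∫_0^7/2 u'(x) v'(x) dx = ∫_0^7/2 f(x) v(x) dx + [u'(x) v(x)]_0^7/2.
Choose V so that boundary terms are either known or forced to vanish.
u has inhomogeneous Neumann u'(0) = 1, u'(7/2) = -2. [u' v]_0^7/2 = (-2)·v(7/2) − (1)·v(0) = − 2·v(7/2) − v(0). Take V = H^1(0, 7/2); boundary term becomes part of RHS.
Weak formulation: find u (satisfying any essential BC) such that ∫_0^7/2 u'(x) v'(x) dx = ∫_0^7/2 f v dx − 2·v(7/2) − v(0) for all v ∈ V (Neumann data are natural BCs: they enter the RHS as boundary terms).
Substituting f(x) = 2*x^2 - x - 467/84, the right-hand side is ∫_0^7/2 (2*x^2 - x - 467/84) v dx − 2·v(7/2) − v(0).
Compatibility check (pure Neumann): taking v ≡ 1 ∈ V gives 0 = ∫_0^7/2 f dx + (-2) − (1), i.e. ∫_0^7/2 f dx must equal u'(0) − u'(7/2) = 3. Indeed ∫_0^7/2 (2*x^2 - x - 467/84) dx = 3, so the data are compatible. The solution is then unique only up to an additive constant (fix it e.g. by requiring ∫_0^7/2 u dx = 0).


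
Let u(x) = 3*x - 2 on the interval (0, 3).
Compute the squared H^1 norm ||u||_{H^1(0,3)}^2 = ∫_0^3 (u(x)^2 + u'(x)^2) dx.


||u||_{H^1}^2 = 66

The H^1 norm (squared) on an interval (0, L) is
  ||u||_{H^1}^2 = ∫_0^L u(x)^2 dx + ∫_0^L u'(x)^2 dx.
Compute u'(x) = 3.
Then u(x)^2 = 9*x**2 - 12*x + 4 and u'(x)^2 = 9.
Integrate each monomial from 0 to 3 using ∫_0^3 c·x^n dx = c·3^(n+1)/(n+1):
  ∫_0^3 u(x)^2 dx = ∫_0^3 (9*x^2 - 12*x + 4) dx. Term by term:
    ∫_0^3 9*x^2 dx = 81;  ∫_0^3 -12*x dx = -54;  ∫_0^3 4 dx = 12.
  Sum: 81 − 54 + 12 = 39.
  ∫_0^3 u'(x)^2 dx = ∫_0^3 (9) dx. Term by term:
    ∫_0^3 9 dx = 27.
Adding: ||u||_{H^1}^2 = 39 + 27 = 66.


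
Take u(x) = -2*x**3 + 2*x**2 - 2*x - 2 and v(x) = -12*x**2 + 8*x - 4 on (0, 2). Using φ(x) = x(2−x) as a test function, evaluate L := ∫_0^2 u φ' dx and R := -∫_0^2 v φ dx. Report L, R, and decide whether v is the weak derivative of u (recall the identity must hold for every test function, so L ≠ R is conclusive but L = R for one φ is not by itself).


LHS = 104/15, RHS = 208/15. No, v is not the weak derivative of u.

u(x) = -2*x**3 + 2*x**2 - 2*x - 2, classical derivative u'(x) = -6*x**2 + 4*x - 2.
φ(x) = x(2−x), so φ'(x) = 2 - 2*x.
Note φ(0) = φ(2) = 0, so the boundary term u·φ vanishes.
LHS = ∫_0^2 u(x) φ'(x) dx = ∫_0^2 (4*x^4 - 8*x^3 + 8*x^2 - 4) dx. Term by term:
  ∫_0^2 4*x^4 dx = 128/5;  ∫_0^2 -8*x^3 dx = -32;  ∫_0^2 8*x^2 dx = 64/3;
  ∫_0^2 -4 dx = -8.
Sum: 128/5 − 32 + 64/3 − 8 = 104/15.
So LHS = 104/15.
∫_0^2 v(x) φ(x) dx = ∫_0^2 (12*x^4 - 32*x^3 + 20*x^2 - 8*x) dx. Term by term:
  ∫_0^2 12*x^4 dx = 384/5;  ∫_0^2 -32*x^3 dx = -128;  ∫_0^2 20*x^2 dx = 160/3;
  ∫_0^2 -8*x dx = -16.
Sum: 384/5 − 128 + 160/3 − 16 = -208/15.
So RHS = -∫_0^2 v(x) φ(x) dx = 208/15.
LHS − RHS = -104/15 ≠ 0, so the identity fails.
(For a valid weak derivative the identity must hold for EVERY test function, in particular this one. The failure shows v is NOT the weak derivative of u.)
Correct weak derivative would be u'(x) = -6*x**2 + 4*x - 2.


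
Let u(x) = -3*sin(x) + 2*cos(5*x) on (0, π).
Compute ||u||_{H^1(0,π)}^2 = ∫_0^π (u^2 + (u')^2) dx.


||u||_{H^1(0,π)}^2 = 61*π

u'(x) = -10*sin(5*x) - 3*cos(x).
Expand u² and (u')² and integrate term by term on (0, π), using: for integers n ≥ 1, ∫_0^π sin²(nx) dx = ∫_0^π cos²(nx) dx = π/2; for n ≠ n', ∫_0^π sin(nx)sin(n'x) dx = ∫_0^π cos(nx)cos(n'x) dx = 0; and by product-to-sum, ∫_0^π sin(nx)cos(n'x) dx = ½∫_0^π [sin((n+n')x) + sin((n−n')x)] dx, which is 0 when n+n' is even and 2n/(n²−n'²) when n+n' is odd (it need not vanish on (0, π)).
  u² squared terms: (-3)²·∫sin(x)² dx = 9·π/2 = 9*π/2;  (2)²·∫cos(5x)² dx = 4·π/2 = 2*π.
  u² cross terms: 2·(-3)·(2)·∫sin(x)·cos(5x) dx = -12·(0) = 0.
  So ∫_0^π u² dx = 9*π/2 + 2*π + 0 = 13*π/2.
  (u')² squared terms: (-10)²·∫sin(5x)² dx = 100·π/2 = 50*π;  (-3)²·∫cos(x)² dx = 9·π/2 = 9*π/2.
  (u')² cross terms: 2·(-10)·(-3)·∫sin(5x)·cos(x) dx = 60·(0) = 0.
  So ∫_0^π (u')² dx = 50*π + 9*π/2 + 0 = 109*π/2.
||u||_{H^1}^2 = (13*π/2) + (109*π/2) = 61*π.


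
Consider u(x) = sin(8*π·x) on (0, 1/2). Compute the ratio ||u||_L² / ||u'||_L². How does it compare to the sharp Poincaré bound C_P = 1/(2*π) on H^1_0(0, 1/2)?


||u||_L² / ||u'||_L² = 1/(8*π) < C_P = 1/(2*π).

u(x) = sin(8*π·x), so u'(x) = 8*π*cos(8*π*x).
Writing u(x) = A·sin(kπx/L) with A = 1 and k = 4, use ∫_0^L sin²(kπx/L) dx = L/2 and ∫_0^L cos²(kπx/L) dx = L/2.
u² = 1·sin²(8*π·x) and (u')² = 64*π^2·cos²(8*π·x), and each of sin², cos² integrates to L/2 = 1/4 over (0, 1/2).
∫_0^1/2 u² dx = 1/4, so ||u||_L² = 1/2.
∫_0^1/2 (u')² dx = 16*π^2, so ||u'||_L² = 4*π.
Ratio ||u||_L² / ||u'||_L² = 1/(8*π).
Sharp Poincaré constant on H^1_0(0, 1/2) is C_P = L/π = 1/(2*π), achieved by sin(2*π·x).
This is the k = 4 harmonic; the ratio L/(kπ) is strictly less than C_P = L/π, consistent with the sharp inequality ||u||_L² ≤ C_P ||u'||_L².


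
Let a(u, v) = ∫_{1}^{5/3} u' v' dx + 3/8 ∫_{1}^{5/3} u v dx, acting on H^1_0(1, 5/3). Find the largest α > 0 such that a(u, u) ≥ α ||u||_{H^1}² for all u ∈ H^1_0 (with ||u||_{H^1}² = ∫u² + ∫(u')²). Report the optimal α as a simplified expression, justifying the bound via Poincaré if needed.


α = 3*(1 + 6*π^2)/(2*(4 + 9*π^2))

Coercivity of a(·,·) on H^1_0(1, 5/3) means a(u, u) ≥ α ||u||_{H^1}² for every u ∈ H^1_0.
The interval has length L = 2/3, and Poincaré/coercivity depend only on L. Here a(u, u) = ∫(u')² + (3/8)·∫u².
Here 0 < c = 3/8 < 1. The condition a(u,u) ≥ α||u||_{H^1}² reads (1−α)∫(u')² ≥ (α−c)∫u². Any admissible α is ≤ 1 (rapidly oscillating u have ∫u²/∫(u')² → 0), and α = 1 would force 0 ≥ (1−c)∫u², impossible since c < 1; so 1−α > 0. By the sharp Poincaré inequality on H^1_0 of an interval of length L, ∫(u')² ≥ (π/L)²∫u² with equality for the first sine mode sin(π(x−x₀)/L) (x₀ the left endpoint), so the inequality holds for all u iff (1−α)(π/L)² ≥ α − c, i.e. α ≤ ((π/L)² + c)/((π/L)² + 1) = (1 + c(L/π)²)/(1 + (L/π)²). With (π/L)² = 9*π^2/4 and c = 3/8, the largest admissible constant is α = ((π/L)² + c)/((π/L)² + 1).
Simplifying, α = 3*(1 + 6*π^2)/(2*(4 + 9*π^2)).


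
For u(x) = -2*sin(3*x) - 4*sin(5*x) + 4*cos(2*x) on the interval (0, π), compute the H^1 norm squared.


||u||_{H^1(0,π)}^2 = -3616/21 + 268*π

u'(x) = -8*sin(2*x) - 6*cos(3*x) - 20*cos(5*x).
Expand u² and (u')² and integrate term by term on (0, π), using: for integers n ≥ 1, ∫_0^π sin²(nx) dx = ∫_0^π cos²(nx) dx = π/2; for n ≠ n', ∫_0^π sin(nx)sin(n'x) dx = ∫_0^π cos(nx)cos(n'x) dx = 0; and by product-to-sum, ∫_0^π sin(nx)cos(n'x) dx = ½∫_0^π [sin((n+n')x) + sin((n−n')x)] dx, which is 0 when n+n' is even and 2n/(n²−n'²) when n+n' is odd (it need not vanish on (0, π)).
  u² squared terms: (-4)²·∫sin(5x)² dx = 16·π/2 = 8*π;  (-2)²·∫sin(3x)² dx = 4·π/2 = 2*π;  (4)²·∫cos(2x)² dx = 16·π/2 = 8*π.
  u² cross terms: 2·(-4)·(-2)·∫sin(5x)·sin(3x) dx = 16·(0) = 0;  2·(-4)·(4)·∫sin(5x)·cos(2x) dx = -32·(10/21) = -320/21;  2·(-2)·(4)·∫sin(3x)·cos(2x) dx = -16·(6/5) = -96/5.
  So ∫_0^π u² dx = 8*π + 2*π + 8*π + 0 − 320/21 − 96/5 = -3616/105 + 18*π.
  (u')² squared terms: (-20)²·∫cos(5x)² dx = 400·π/2 = 200*π;  (-8)²·∫sin(2x)² dx = 64·π/2 = 32*π;  (-6)²·∫cos(3x)² dx = 36·π/2 = 18*π.
  (u')² cross terms: 2·(-20)·(-8)·∫cos(5x)·sin(2x) dx = 320·(-4/21) = -1280/21;  2·(-20)·(-6)·∫cos(5x)·cos(3x) dx = 240·(0) = 0;  2·(-8)·(-6)·∫sin(2x)·cos(3x) dx = 96·(-4/5) = -384/5.
  So ∫_0^π (u')² dx = 200*π + 32*π + 18*π − 1280/21 + 0 − 384/5 = -14464/105 + 250*π.
||u||_{H^1}^2 = (-3616/105 + 18*π) + (-14464/105 + 250*π) = -3616/21 + 268*π.


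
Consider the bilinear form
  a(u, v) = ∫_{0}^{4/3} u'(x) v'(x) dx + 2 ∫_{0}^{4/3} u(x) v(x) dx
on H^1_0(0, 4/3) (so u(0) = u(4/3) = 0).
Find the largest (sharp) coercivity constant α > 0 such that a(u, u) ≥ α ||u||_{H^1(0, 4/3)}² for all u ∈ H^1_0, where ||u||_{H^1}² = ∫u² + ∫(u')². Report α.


α = 1

Coercivity of a(·,·) on H^1_0(0, 4/3) means a(u, u) ≥ α ||u||_{H^1}² for every u ∈ H^1_0.
The interval has length L = 4/3, and Poincaré/coercivity depend only on L. Here a(u, u) = ∫(u')² + (2)·∫u².
Here c = 2 ≥ 1, so a(u,u) = ∫(u')² + c∫u² ≥ ∫(u')² + ∫u² = ||u||_{H^1}², i.e. α = 1 works. No larger α is possible: a(u,u) ≥ α||u||_{H^1}² means (1−α)∫(u')² ≥ (α−c)∫u², and for the modes u_n = sin(nπ(x−x₀)/L) (x₀ the left endpoint) one has ∫u_n²/∫(u_n')² = (L/(nπ))² → 0, so a(u_n,u_n)/||u_n||_{H^1}² → 1. Hence the optimal constant is α = 1.
Therefore α = 1.


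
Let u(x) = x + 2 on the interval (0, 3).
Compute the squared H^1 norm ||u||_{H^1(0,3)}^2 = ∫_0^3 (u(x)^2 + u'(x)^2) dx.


||u||_{H^1}^2 = 42

The H^1 norm (squared) on an interval (0, L) is
  ||u||_{H^1}^2 = ∫_0^L u(x)^2 dx + ∫_0^L u'(x)^2 dx.
Compute u'(x) = 1.
Then u(x)^2 = x**2 + 4*x + 4 and u'(x)^2 = 1.
Integrate each monomial from 0 to 3 using ∫_0^3 c·x^n dx = c·3^(n+1)/(n+1):
  ∫_0^3 u(x)^2 dx = ∫_0^3 (x^2 + 4*x + 4) dx. Term by term:
    ∫_0^3 x^2 dx = 9;  ∫_0^3 4*x dx = 18;  ∫_0^3 4 dx = 12.
  Sum: 9 + 18 + 12 = 39.
  ∫_0^3 u'(x)^2 dx = ∫_0^3 (1) dx. Term by term:
    ∫_0^3 1 dx = 3.
Adding: ||u||_{H^1}^2 = 39 + 3 = 42.


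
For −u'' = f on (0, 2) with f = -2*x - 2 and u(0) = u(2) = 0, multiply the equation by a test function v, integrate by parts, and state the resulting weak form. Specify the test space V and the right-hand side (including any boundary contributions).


V = H^1_0(0, 2) (so v(0) = v(2) = 0); weak form: ∫_0^2 u'v' dx = ∫_0^2 (-2*x - 2) v dx for all v ∈ V.

Multiply both sides by a test function v and integrate from 0 to 2:
  ∫_0^2 −u''(x) v(x) dx = ∫_0^2 f(x) v(x) dx.
Integrate the LHS by parts once:
  ∫_0^2 −u'' v dx = −[u'(x) v(x)]_0^2 + ∫_0^2 u'(x) v'(x) dx.
Thus ∫_0^2 u'(x) v'(x) dx = ∫_0^2 f(x) v(x) dx + [u'(x) v(x)]_0^2.
Choose V so that boundary terms are either known or forced to vanish.
u is Dirichlet: u(0) = u(2) = 0. Let V = H^1_0(0, 2); then v(0) = v(2) = 0, and [u' v]_0^2 = 0.
Weak formulation: find u (satisfying any essential BC) such that ∫_0^2 u'(x) v'(x) dx = ∫_0^2 f v dx for all v ∈ V.
Substituting f(x) = -2*x - 2, the right-hand side is ∫_0^2 (-2*x - 2) v dx.


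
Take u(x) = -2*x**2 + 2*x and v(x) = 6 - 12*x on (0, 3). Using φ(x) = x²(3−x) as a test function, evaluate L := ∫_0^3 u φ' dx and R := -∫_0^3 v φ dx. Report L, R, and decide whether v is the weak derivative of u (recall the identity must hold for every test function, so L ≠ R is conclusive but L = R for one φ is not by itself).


LHS = 351/10, RHS = 1053/10. No, v is not the weak derivative of u.

u(x) = -2*x**2 + 2*x, classical derivative u'(x) = 2 - 4*x.
φ(x) = x²(3−x), so φ'(x) = 3*x*(2 - x).
Note φ(0) = φ(3) = 0, so the boundary term u·φ vanishes.
LHS = ∫_0^3 u(x) φ'(x) dx = ∫_0^3 (6*x^4 - 18*x^3 + 12*x^2) dx. Term by term:
  ∫_0^3 6*x^4 dx = 1458/5;  ∫_0^3 -18*x^3 dx = -729/2;  ∫_0^3 12*x^2 dx = 108.
Sum: 1458/5 − 729/2 + 108 = 351/10.
So LHS = 351/10.
∫_0^3 v(x) φ(x) dx = ∫_0^3 (12*x^4 - 42*x^3 + 18*x^2) dx. Term by term:
  ∫_0^3 12*x^4 dx = 2916/5;  ∫_0^3 -42*x^3 dx = -1701/2;  ∫_0^3 18*x^2 dx = 162.
Sum: 2916/5 − 1701/2 + 162 = -1053/10.
So RHS = -∫_0^3 v(x) φ(x) dx = 1053/10.
LHS − RHS = -351/5 ≠ 0, so the identity fails.
(For a valid weak derivative the identity must hold for EVERY test function, in particular this one. The failure shows v is NOT the weak derivative of u.)
Correct weak derivative would be u'(x) = 2 - 4*x.


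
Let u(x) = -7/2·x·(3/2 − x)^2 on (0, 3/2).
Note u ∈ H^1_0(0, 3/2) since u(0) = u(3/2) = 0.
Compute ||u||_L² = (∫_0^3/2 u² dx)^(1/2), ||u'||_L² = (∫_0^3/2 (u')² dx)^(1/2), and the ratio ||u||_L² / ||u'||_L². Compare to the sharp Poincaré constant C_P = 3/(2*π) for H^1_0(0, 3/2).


||u||_L² / ||u'||_L² = 3*sqrt(14)/28 < C_P = 3/(2*π).

u(x) = -7/2·x·(3/2 − x)^2, so u'(x) = -21*x^2/2 + 21*x - 63/8.
u(x) = -7/2·x·(3/2 − x)^2 vanishes at x = 0 and x = 3/2, so u ∈ H^1_0(0, 3/2). Differentiate via the product rule and integrate the resulting polynomials term by term.
  ∫_0^3/2 u² dx = ∫_0^3/2 (49*x^6/4 - 147*x^5/2 + 1323*x^4/8 - 1323*x^3/8 + 3969*x^2/64) dx. Term by term:
    ∫_0^3/2 49*x^6/4 dx = 15309/512;  ∫_0^3/2 -147*x^5/2 dx = -35721/256;  ∫_0^3/2 1323*x^4/8 dx = 321489/1280;
    ∫_0^3/2 -1323*x^3/8 dx = -107163/512;  ∫_0^3/2 3969*x^2/64 dx = 35721/512.
  Sum: 15309/512 − 35721/256 + 321489/1280 − 107163/512 + 35721/512 = 5103/2560.
  ∫_0^3/2 (u')² dx = ∫_0^3/2 (441*x^4/4 - 441*x^3 + 4851*x^2/8 - 1323*x/4 + 3969/64) dx. Term by term:
    ∫_0^3/2 441*x^4/4 dx = 107163/640;  ∫_0^3/2 -441*x^3 dx = -35721/64;  ∫_0^3/2 4851*x^2/8 dx = 43659/64;
    ∫_0^3/2 -1323*x/4 dx = -11907/32;  ∫_0^3/2 3969/64 dx = 11907/128.
  Sum: 107163/640 − 35721/64 + 43659/64 − 11907/32 + 11907/128 = 3969/320.
∫_0^3/2 u² dx = 5103/2560, so ||u||_L² = 27*sqrt(70)/160.
∫_0^3/2 (u')² dx = 3969/320, so ||u'||_L² = 63*sqrt(5)/40.
Ratio ||u||_L² / ||u'||_L² = 3*sqrt(14)/28.
Sharp Poincaré constant on H^1_0(0, 3/2) is C_P = L/π = 3/(2*π), achieved by sin(2*π/3·x).
A polynomial bump cannot attain the sharp Poincaré constant (only the first sine eigenfunction does), so the ratio is strictly less than C_P, consistent with ||u||_L² ≤ C_P ||u'||_L².


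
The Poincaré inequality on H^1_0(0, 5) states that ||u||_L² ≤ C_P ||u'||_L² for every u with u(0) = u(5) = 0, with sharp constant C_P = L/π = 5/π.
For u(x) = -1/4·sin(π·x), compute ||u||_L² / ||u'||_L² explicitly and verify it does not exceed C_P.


||u||_L² / ||u'||_L² = 1/π < C_P = 5/π.

u(x) = -1/4·sin(π·x), so u'(x) = -π*cos(π*x)/4.
Writing u(x) = A·sin(kπx/L) with A = -1/4 and k = 5, use ∫_0^L sin²(kπx/L) dx = L/2 and ∫_0^L cos²(kπx/L) dx = L/2.
u² = 1/16·sin²(π·x) and (u')² = π^2/16·cos²(π·x), and each of sin², cos² integrates to L/2 = 5/2 over (0, 5).
∫_0^5 u² dx = 5/32, so ||u||_L² = sqrt(10)/8.
∫_0^5 (u')² dx = 5*π^2/32, so ||u'||_L² = sqrt(10)*π/8.
Ratio ||u||_L² / ||u'||_L² = 1/π.
Sharp Poincaré constant on H^1_0(0, 5) is C_P = L/π = 5/π, achieved by sin(π/5·x).
This is the k = 5 harmonic; the ratio L/(kπ) is strictly less than C_P = L/π, consistent with the sharp inequality ||u||_L² ≤ C_P ||u'||_L².


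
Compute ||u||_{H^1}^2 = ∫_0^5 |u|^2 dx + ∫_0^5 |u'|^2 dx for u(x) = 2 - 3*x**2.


||u||_{H^1}^2 = 6645

The H^1 norm (squared) on an interval (0, L) is
  ||u||_{H^1}^2 = ∫_0^L u(x)^2 dx + ∫_0^L u'(x)^2 dx.
Compute u'(x) = -6*x.
Then u(x)^2 = 9*x**4 - 12*x**2 + 4 and u'(x)^2 = 36*x**2.
Integrate each monomial from 0 to 5 using ∫_0^5 c·x^n dx = c·5^(n+1)/(n+1):
  ∫_0^5 u(x)^2 dx = ∫_0^5 (9*x^4 - 12*x^2 + 4) dx. Term by term:
    ∫_0^5 9*x^4 dx = 5625;  ∫_0^5 -12*x^2 dx = -500;  ∫_0^5 4 dx = 20.
  Sum: 5625 − 500 + 20 = 5145.
  ∫_0^5 u'(x)^2 dx = ∫_0^5 (36*x^2) dx. Term by term:
    ∫_0^5 36*x^2 dx = 1500.
Adding: ||u||_{H^1}^2 = 5145 + 1500 = 6645.


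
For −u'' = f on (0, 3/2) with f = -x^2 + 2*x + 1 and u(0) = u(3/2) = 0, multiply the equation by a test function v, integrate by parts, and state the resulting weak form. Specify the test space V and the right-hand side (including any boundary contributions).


V = H^1_0(0, 3/2) (so v(0) = v(3/2) = 0); weak form: ∫_0^3/2 u'v' dx = ∫_0^3/2 (-x^2 + 2*x + 1) v dx for all v ∈ V.

Multiply both sides by a test function v and integrate from 0 to 3/2:
  ∫_0^3/2 −u''(x) v(x) dx = ∫_0^3/2 f(x) v(x) dx.
Integrate the LHS by parts once:
  ∫_0^3/2 −u'' v dx = −[u'(x) v(x)]_0^3/2 + ∫_0^3/2 u'(x) v'(x) dx.
Thus ∫_0^3/2 u'(x) v'(x) dx = ∫_0^3/2 f(x) v(x) dx + [u'(x) v(x)]_0^3/2.
Choose V so that boundary terms are either known or forced to vanish.
u is Dirichlet: u(0) = u(3/2) = 0. Let V = H^1_0(0, 3/2); then v(0) = v(3/2) = 0, and [u' v]_0^3/2 = 0.
Weak formulation: find u (satisfying any essential BC) such that ∫_0^3/2 u'(x) v'(x) dx = ∫_0^3/2 f v dx for all v ∈ V.
Substituting f(x) = -x^2 + 2*x + 1, the right-hand side is ∫_0^3/2 (-x^2 + 2*x + 1) v dx.


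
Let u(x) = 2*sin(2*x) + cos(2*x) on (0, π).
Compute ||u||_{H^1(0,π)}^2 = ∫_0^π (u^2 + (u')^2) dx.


||u||_{H^1(0,π)}^2 = 25*π/2

u'(x) = -2*sin(2*x) + 4*cos(2*x).
Expand u² and (u')² and integrate term by term on (0, π), using: for integers n ≥ 1, ∫_0^π sin²(nx) dx = ∫_0^π cos²(nx) dx = π/2; for n ≠ n', ∫_0^π sin(nx)sin(n'x) dx = ∫_0^π cos(nx)cos(n'x) dx = 0; and by product-to-sum, ∫_0^π sin(nx)cos(n'x) dx = ½∫_0^π [sin((n+n')x) + sin((n−n')x)] dx, which is 0 when n+n' is even and 2n/(n²−n'²) when n+n' is odd (it need not vanish on (0, π)).
  u² squared terms: (2)²·∫sin(2x)² dx = 4·π/2 = 2*π;  (1)²·∫cos(2x)² dx = 1·π/2 = π/2.
  u² cross terms: 2·(2)·(1)·∫sin(2x)·cos(2x) dx = 4·(0) = 0.
  So ∫_0^π u² dx = 2*π + π/2 + 0 = 5*π/2.
  (u')² squared terms: (-2)²·∫sin(2x)² dx = 4·π/2 = 2*π;  (4)²·∫cos(2x)² dx = 16·π/2 = 8*π.
  (u')² cross terms: 2·(-2)·(4)·∫sin(2x)·cos(2x) dx = -16·(0) = 0.
  So ∫_0^π (u')² dx = 2*π + 8*π + 0 = 10*π.
||u||_{H^1}^2 = (5*π/2) + (10*π) = 25*π/2.


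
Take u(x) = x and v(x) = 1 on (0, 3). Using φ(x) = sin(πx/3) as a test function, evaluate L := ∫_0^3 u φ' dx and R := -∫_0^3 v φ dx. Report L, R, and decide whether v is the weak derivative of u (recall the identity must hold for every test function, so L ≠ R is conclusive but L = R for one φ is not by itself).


LHS = -6/π, RHS = -6/π. Yes, v = u' weakly.

u(x) = x, classical derivative u'(x) = 1.
φ(x) = sin(πx/3), so φ'(x) = π*cos(π*x/3)/3.
Note φ(0) = φ(3) = 0, so the boundary term u·φ vanishes.
LHS = ∫_0^3 u(x) φ'(x) dx = ∫_0^3 (π*x*cos(π*x/3)/3) dx. Term by term:
  ∫_0^3 π*x*cos(π*x/3)/3 dx = -6/π.
So LHS = -6/π.
∫_0^3 v(x) φ(x) dx = ∫_0^3 (sin(π*x/3)) dx. Term by term:
  ∫_0^3 sin(π*x/3) dx = 6/π.
So RHS = -∫_0^3 v(x) φ(x) dx = -6/π.
LHS = RHS, so the identity holds for this test φ.
Moreover u is smooth here and v(x) = u'(x) = 1 pointwise, so the identity holds for every test function. Hence v is the weak derivative of u.


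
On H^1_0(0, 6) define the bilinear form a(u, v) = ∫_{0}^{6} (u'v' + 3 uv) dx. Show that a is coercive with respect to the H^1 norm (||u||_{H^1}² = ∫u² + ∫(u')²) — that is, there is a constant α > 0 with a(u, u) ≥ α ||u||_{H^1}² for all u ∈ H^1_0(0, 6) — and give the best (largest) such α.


α = 1

Coercivity of a(·,·) on H^1_0(0, 6) means a(u, u) ≥ α ||u||_{H^1}² for every u ∈ H^1_0.
The interval has length L = 6, and Poincaré/coercivity depend only on L. Here a(u, u) = ∫(u')² + (3)·∫u².
Here c = 3 ≥ 1, so a(u,u) = ∫(u')² + c∫u² ≥ ∫(u')² + ∫u² = ||u||_{H^1}², i.e. α = 1 works. No larger α is possible: a(u,u) ≥ α||u||_{H^1}² means (1−α)∫(u')² ≥ (α−c)∫u², and for the modes u_n = sin(nπ(x−x₀)/L) (x₀ the left endpoint) one has ∫u_n²/∫(u_n')² = (L/(nπ))² → 0, so a(u_n,u_n)/||u_n||_{H^1}² → 1. Hence the optimal constant is α = 1.
Therefore α = 1.


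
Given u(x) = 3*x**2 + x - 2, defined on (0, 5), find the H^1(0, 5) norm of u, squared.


||u||_{H^1}^2 = 46375/6

The H^1 norm (squared) on an interval (0, L) is
  ||u||_{H^1}^2 = ∫_0^L u(x)^2 dx + ∫_0^L u'(x)^2 dx.
Compute u'(x) = 6*x + 1.
Then u(x)^2 = 9*x**4 + 6*x**3 - 11*x**2 - 4*x + 4 and u'(x)^2 = 36*x**2 + 12*x + 1.
Integrate each monomial from 0 to 5 using ∫_0^5 c·x^n dx = c·5^(n+1)/(n+1):
  ∫_0^5 u(x)^2 dx = ∫_0^5 (9*x^4 + 6*x^3 - 11*x^2 - 4*x + 4) dx. Term by term:
    ∫_0^5 9*x^4 dx = 5625;  ∫_0^5 6*x^3 dx = 1875/2;  ∫_0^5 -11*x^2 dx = -1375/3;
    ∫_0^5 -4*x dx = -50;  ∫_0^5 4 dx = 20.
  Sum: 5625 + 1875/2 − 1375/3 − 50 + 20 = 36445/6.
  ∫_0^5 u'(x)^2 dx = ∫_0^5 (36*x^2 + 12*x + 1) dx. Term by term:
    ∫_0^5 36*x^2 dx = 1500;  ∫_0^5 12*x dx = 150;  ∫_0^5 1 dx = 5.
  Sum: 1500 + 150 + 5 = 1655.
Adding: ||u||_{H^1}^2 = 36445/6 + 1655 = 46375/6.


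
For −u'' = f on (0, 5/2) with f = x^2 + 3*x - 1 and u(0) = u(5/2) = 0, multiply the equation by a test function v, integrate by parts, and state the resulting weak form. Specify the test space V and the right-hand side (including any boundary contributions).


V = H^1_0(0, 5/2) (so v(0) = v(5/2) = 0); weak form: ∫_0^5/2 u'v' dx = ∫_0^5/2 (x^2 + 3*x - 1) v dx for all v ∈ V.

Multiply both sides by a test function v and integrate from 0 to 5/2:
  ∫_0^5/2 −u''(x) v(x) dx = ∫_0^5/2 f(x) v(x) dx.
Integrate the LHS by parts once:
  ∫_0^5/2 −u'' v dx = −[u'(x) v(x)]_0^5/2 + ∫_0^5/2 u'(x) v'(x) dx.
Thus ∫_0^5/2 u'(x) v'(x) dx = ∫_0^5/2 f(x) v(x) dx + [u'(x) v(x)]_0^5/2.
Choose V so that boundary terms are either known or forced to vanish.
u is Dirichlet: u(0) = u(5/2) = 0. Let V = H^1_0(0, 5/2); then v(0) = v(5/2) = 0, and [u' v]_0^5/2 = 0.
Weak formulation: find u (satisfying any essential BC) such that ∫_0^5/2 u'(x) v'(x) dx = ∫_0^5/2 f v dx for all v ∈ V.
Substituting f(x) = x^2 + 3*x - 1, the right-hand side is ∫_0^5/2 (x^2 + 3*x - 1) v dx.


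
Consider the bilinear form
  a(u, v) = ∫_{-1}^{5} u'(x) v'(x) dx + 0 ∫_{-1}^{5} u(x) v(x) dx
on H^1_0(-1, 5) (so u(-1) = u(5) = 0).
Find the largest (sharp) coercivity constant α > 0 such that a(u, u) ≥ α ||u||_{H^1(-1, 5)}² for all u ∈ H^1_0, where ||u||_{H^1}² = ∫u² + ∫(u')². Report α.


α = π^2/(π^2 + 36)

Coercivity of a(·,·) on H^1_0(-1, 5) means a(u, u) ≥ α ||u||_{H^1}² for every u ∈ H^1_0.
The interval has length L = 6, and Poincaré/coercivity depend only on L. Here a(u, u) = ∫(u')² + (0)·∫u².
Here c = 0, so a(u,u) = ∫(u')² alone. The condition a(u,u) ≥ α||u||_{H^1}² reads (1−α)∫(u')² ≥ (α−c)∫u². Any admissible α is ≤ 1 (rapidly oscillating u have ∫u²/∫(u')² → 0), and α = 1 would force 0 ≥ (1−c)∫u², impossible since c < 1; so 1−α > 0. By the sharp Poincaré inequality on H^1_0 of an interval of length L, ∫(u')² ≥ (π/L)²∫u² with equality for the first sine mode sin(π(x−x₀)/L) (x₀ the left endpoint), so the inequality holds for all u iff (1−α)(π/L)² ≥ α − c, i.e. α ≤ ((π/L)² + c)/((π/L)² + 1) = (1 + c(L/π)²)/(1 + (L/π)²). (Direct route, valid since c ≤ 0: Poincaré gives c∫u² ≥ c(L/π)²∫(u')², so a(u,u) ≥ (1 + c(L/π)²)∫(u')², while ||u||_{H^1}² ≤ (1 + (L/π)²)∫(u')²; dividing yields the same α.) With (π/L)² = π^2/36 and c = 0, the largest admissible constant is α = ((π/L)² + c)/((π/L)² + 1).
Simplifying, α = π^2/(π^2 + 36).


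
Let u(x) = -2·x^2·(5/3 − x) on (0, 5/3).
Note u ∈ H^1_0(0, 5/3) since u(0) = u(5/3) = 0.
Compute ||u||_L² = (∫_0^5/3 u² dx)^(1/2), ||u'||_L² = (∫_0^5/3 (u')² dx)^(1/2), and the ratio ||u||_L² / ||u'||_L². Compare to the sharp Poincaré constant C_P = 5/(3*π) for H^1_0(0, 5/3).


||u||_L² / ||u'||_L² = 5*sqrt(14)/42 < C_P = 5/(3*π).

u(x) = -2·x^2·(5/3 − x), so u'(x) = 2*x*(9*x - 10)/3.
u(x) = -2·x^2·(5/3 − x) vanishes at x = 0 and x = 5/3, so u ∈ H^1_0(0, 5/3). Differentiate via the product rule and integrate the resulting polynomials term by term.
  ∫_0^5/3 u² dx = ∫_0^5/3 (4*x^6 - 40*x^5/3 + 100*x^4/9) dx. Term by term:
    ∫_0^5/3 4*x^6 dx = 312500/15309;  ∫_0^5/3 -40*x^5/3 dx = -312500/6561;  ∫_0^5/3 100*x^4/9 dx = 62500/2187.
  Sum: 312500/15309 − 312500/6561 + 62500/2187 = 62500/45927.
  ∫_0^5/3 (u')² dx = ∫_0^5/3 (36*x^4 - 80*x^3 + 400*x^2/9) dx. Term by term:
    ∫_0^5/3 36*x^4 dx = 2500/27;  ∫_0^5/3 -80*x^3 dx = -12500/81;  ∫_0^5/3 400*x^2/9 dx = 50000/729.
  Sum: 2500/27 − 12500/81 + 50000/729 = 5000/729.
∫_0^5/3 u² dx = 62500/45927, so ||u||_L² = 250*sqrt(7)/567.
∫_0^5/3 (u')² dx = 5000/729, so ||u'||_L² = 50*sqrt(2)/27.
Ratio ||u||_L² / ||u'||_L² = 5*sqrt(14)/42.
Sharp Poincaré constant on H^1_0(0, 5/3) is C_P = L/π = 5/(3*π), achieved by sin(3*π/5·x).
A polynomial bump cannot attain the sharp Poincaré constant (only the first sine eigenfunction does), so the ratio is strictly less than C_P, consistent with ||u||_L² ≤ C_P ||u'||_L².


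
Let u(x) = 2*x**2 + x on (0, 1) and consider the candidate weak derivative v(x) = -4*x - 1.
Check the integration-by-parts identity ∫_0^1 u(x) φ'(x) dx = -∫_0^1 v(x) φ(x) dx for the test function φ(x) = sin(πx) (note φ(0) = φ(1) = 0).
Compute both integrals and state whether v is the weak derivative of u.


LHS = -6/π, RHS = 6/π. No, v is not the weak derivative of u.

u(x) = 2*x**2 + x, classical derivative u'(x) = 4*x + 1.
φ(x) = sin(πx), so φ'(x) = π*cos(π*x).
Note φ(0) = φ(1) = 0, so the boundary term u·φ vanishes.
LHS = ∫_0^1 u(x) φ'(x) dx = ∫_0^1 (2*π*x^2*cos(π*x) + π*x*cos(π*x)) dx. Term by term:
  ∫_0^1 π*x*cos(π*x) dx = -2/π;  ∫_0^1 2*π*x^2*cos(π*x) dx = -4/π.
Sum: -2/π − 4/π = -6/π.
So LHS = -6/π.
∫_0^1 v(x) φ(x) dx = ∫_0^1 (-4*x*sin(π*x) - sin(π*x)) dx. Term by term:
  ∫_0^1 -sin(π*x) dx = -2/π;  ∫_0^1 -4*x*sin(π*x) dx = -4/π.
Sum: -2/π − 4/π = -6/π.
So RHS = -∫_0^1 v(x) φ(x) dx = 6/π.
LHS − RHS = -12/π ≠ 0, so the identity fails.
(For a valid weak derivative the identity must hold for EVERY test function, in particular this one. The failure shows v is NOT the weak derivative of u.)
Correct weak derivative would be u'(x) = 4*x + 1.


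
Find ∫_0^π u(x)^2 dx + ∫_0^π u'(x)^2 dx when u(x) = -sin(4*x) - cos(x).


||u||_{H^1(0,π)}^2 = 32/15 + 19*π/2

u'(x) = sin(x) - 4*cos(4*x).
Expand u² and (u')² and integrate term by term on (0, π), using: for integers n ≥ 1, ∫_0^π sin²(nx) dx = ∫_0^π cos²(nx) dx = π/2; for n ≠ n', ∫_0^π sin(nx)sin(n'x) dx = ∫_0^π cos(nx)cos(n'x) dx = 0; and by product-to-sum, ∫_0^π sin(nx)cos(n'x) dx = ½∫_0^π [sin((n+n')x) + sin((n−n')x)] dx, which is 0 when n+n' is even and 2n/(n²−n'²) when n+n' is odd (it need not vanish on (0, π)).
  u² squared terms: (-1)²·∫cos(x)² dx = 1·π/2 = π/2;  (-1)²·∫sin(4x)² dx = 1·π/2 = π/2.
  u² cross terms: 2·(-1)·(-1)·∫cos(x)·sin(4x) dx = 2·(8/15) = 16/15.
  So ∫_0^π u² dx = π/2 + π/2 + 16/15 = 16/15 + π.
  (u')² squared terms: (-4)²·∫cos(4x)² dx = 16·π/2 = 8*π;  (1)²·∫sin(x)² dx = 1·π/2 = π/2.
  (u')² cross terms: 2·(-4)·(1)·∫cos(4x)·sin(x) dx = -8·(-2/15) = 16/15.
  So ∫_0^π (u')² dx = 8*π + π/2 + 16/15 = 16/15 + 17*π/2.
||u||_{H^1}^2 = (16/15 + π) + (16/15 + 17*π/2) = 32/15 + 19*π/2.


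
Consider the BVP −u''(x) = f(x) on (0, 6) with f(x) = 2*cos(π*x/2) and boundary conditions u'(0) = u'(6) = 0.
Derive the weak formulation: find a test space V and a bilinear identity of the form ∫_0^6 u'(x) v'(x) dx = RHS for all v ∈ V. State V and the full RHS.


V = H^1(0, 6) (no boundary constraint on v; u is determined up to an additive constant); weak form: ∫_0^6 u'v' dx = ∫_0^6 (2*cos(π*x/2)) v dx for all v ∈ V.

Multiply both sides by a test function v and integrate from 0 to 6:
  ∫_0^6 −u''(x) v(x) dx = ∫_0^6 f(x) v(x) dx.
Integrate the LHS by parts once:
  ∫_0^6 −u'' v dx = −[u'(x) v(x)]_0^6 + ∫_0^6 u'(x) v'(x) dx.
Thus ∫_0^6 u'(x) v'(x) dx = ∫_0^6 f(x) v(x) dx + [u'(x) v(x)]_0^6.
Choose V so that boundary terms are either known or forced to vanish.
u has homogeneous Neumann: u'(0) = u'(6) = 0. So [u' v]_0^6 = 0·v(6) − 0·v(0) = 0 for any v; take V = H^1(0, 6).
Weak formulation: find u (satisfying any essential BC) such that ∫_0^6 u'(x) v'(x) dx = ∫_0^6 f v dx for all v ∈ V (homogeneous Neumann, so boundary terms vanish).
Substituting f(x) = 2*cos(π*x/2), the right-hand side is ∫_0^6 (2*cos(π*x/2)) v dx.
Compatibility check (pure Neumann): taking v ≡ 1 ∈ V gives 0 = ∫_0^6 f dx + (0) − (0), i.e. ∫_0^6 f dx must equal u'(0) − u'(6) = 0. Indeed ∫_0^6 (2*cos(π*x/2)) dx = 0, so the data are compatible. The solution is then unique only up to an additive constant (fix it e.g. by requiring ∫_0^6 u dx = 0).


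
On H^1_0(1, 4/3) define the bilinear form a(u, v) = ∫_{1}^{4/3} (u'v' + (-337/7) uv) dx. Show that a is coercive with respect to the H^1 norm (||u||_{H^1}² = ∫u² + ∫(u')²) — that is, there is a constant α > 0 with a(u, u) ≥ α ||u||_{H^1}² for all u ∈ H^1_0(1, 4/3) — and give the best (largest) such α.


α = (-337 + 63*π^2)/(7*(1 + 9*π^2))

Coercivity of a(·,·) on H^1_0(1, 4/3) means a(u, u) ≥ α ||u||_{H^1}² for every u ∈ H^1_0.
The interval has length L = 1/3, and Poincaré/coercivity depend only on L. Here a(u, u) = ∫(u')² + (-337/7)·∫u².
Here c = -337/7 < 0 with |c| < (π/L)² = 9*π^2, so coercivity still holds. The condition a(u,u) ≥ α||u||_{H^1}² reads (1−α)∫(u')² ≥ (α−c)∫u². Any admissible α is ≤ 1 (rapidly oscillating u have ∫u²/∫(u')² → 0), and α = 1 would force 0 ≥ (1−c)∫u², impossible since c < 1; so 1−α > 0. By the sharp Poincaré inequality on H^1_0 of an interval of length L, ∫(u')² ≥ (π/L)²∫u² with equality for the first sine mode sin(π(x−x₀)/L) (x₀ the left endpoint), so the inequality holds for all u iff (1−α)(π/L)² ≥ α − c, i.e. α ≤ ((π/L)² + c)/((π/L)² + 1) = (1 + c(L/π)²)/(1 + (L/π)²). (Direct route, valid since c ≤ 0: Poincaré gives c∫u² ≥ c(L/π)²∫(u')², so a(u,u) ≥ (1 + c(L/π)²)∫(u')², while ||u||_{H^1}² ≤ (1 + (L/π)²)∫(u')²; dividing yields the same α.) With (π/L)² = 9*π^2 and c = -337/7, the largest admissible constant is α = ((π/L)² + c)/((π/L)² + 1).
Simplifying, α = (-337 + 63*π^2)/(7*(1 + 9*π^2)).


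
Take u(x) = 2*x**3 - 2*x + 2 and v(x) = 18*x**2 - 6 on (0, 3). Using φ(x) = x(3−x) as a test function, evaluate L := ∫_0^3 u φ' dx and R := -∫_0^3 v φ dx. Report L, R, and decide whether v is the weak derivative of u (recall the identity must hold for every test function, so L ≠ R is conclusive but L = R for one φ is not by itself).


LHS = -639/10, RHS = -1917/10. No, v is not the weak derivative of u.

u(x) = 2*x**3 - 2*x + 2, classical derivative u'(x) = 6*x**2 - 2.
φ(x) = x(3−x), so φ'(x) = 3 - 2*x.
Note φ(0) = φ(3) = 0, so the boundary term u·φ vanishes.
LHS = ∫_0^3 u(x) φ'(x) dx = ∫_0^3 (-4*x^4 + 6*x^3 + 4*x^2 - 10*x + 6) dx. Term by term:
  ∫_0^3 -4*x^4 dx = -972/5;  ∫_0^3 6*x^3 dx = 243/2;  ∫_0^3 4*x^2 dx = 36;
  ∫_0^3 -10*x dx = -45;  ∫_0^3 6 dx = 18.
Sum: -972/5 + 243/2 + 36 − 45 + 18 = -639/10.
So LHS = -639/10.
∫_0^3 v(x) φ(x) dx = ∫_0^3 (-18*x^4 + 54*x^3 + 6*x^2 - 18*x) dx. Term by term:
  ∫_0^3 -18*x^4 dx = -4374/5;  ∫_0^3 54*x^3 dx = 2187/2;  ∫_0^3 6*x^2 dx = 54;
  ∫_0^3 -18*x dx = -81.
Sum: -4374/5 + 2187/2 + 54 − 81 = 1917/10.
So RHS = -∫_0^3 v(x) φ(x) dx = -1917/10.
LHS − RHS = 639/5 ≠ 0, so the identity fails.
(For a valid weak derivative the identity must hold for EVERY test function, in particular this one. The failure shows v is NOT the weak derivative of u.)
Correct weak derivative would be u'(x) = 6*x**2 - 2.


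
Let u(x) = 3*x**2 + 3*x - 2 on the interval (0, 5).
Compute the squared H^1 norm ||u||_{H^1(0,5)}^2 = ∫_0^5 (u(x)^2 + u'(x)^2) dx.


||u||_{H^1}^2 = 20355/2

The H^1 norm (squared) on an interval (0, L) is
  ||u||_{H^1}^2 = ∫_0^L u(x)^2 dx + ∫_0^L u'(x)^2 dx.
Compute u'(x) = 6*x + 3.
Then u(x)^2 = 9*x**4 + 18*x**3 - 3*x**2 - 12*x + 4 and u'(x)^2 = 36*x**2 + 36*x + 9.
Integrate each monomial from 0 to 5 using ∫_0^5 c·x^n dx = c·5^(n+1)/(n+1):
  ∫_0^5 u(x)^2 dx = ∫_0^5 (9*x^4 + 18*x^3 - 3*x^2 - 12*x + 4) dx. Term by term:
    ∫_0^5 9*x^4 dx = 5625;  ∫_0^5 18*x^3 dx = 5625/2;  ∫_0^5 -3*x^2 dx = -125;
    ∫_0^5 -12*x dx = -150;  ∫_0^5 4 dx = 20.
  Sum: 5625 + 5625/2 − 125 − 150 + 20 = 16365/2.
  ∫_0^5 u'(x)^2 dx = ∫_0^5 (36*x^2 + 36*x + 9) dx. Term by term:
    ∫_0^5 36*x^2 dx = 1500;  ∫_0^5 36*x dx = 450;  ∫_0^5 9 dx = 45.
  Sum: 1500 + 450 + 45 = 1995.
Adding: ||u||_{H^1}^2 = 16365/2 + 1995 = 20355/2.


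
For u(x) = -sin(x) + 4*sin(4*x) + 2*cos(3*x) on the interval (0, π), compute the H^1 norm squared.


||u||_{H^1(0,π)}^2 = 1280/7 + 157*π

u'(x) = -6*sin(3*x) - cos(x) + 16*cos(4*x).
Expand u² and (u')² and integrate term by term on (0, π), using: for integers n ≥ 1, ∫_0^π sin²(nx) dx = ∫_0^π cos²(nx) dx = π/2; for n ≠ n', ∫_0^π sin(nx)sin(n'x) dx = ∫_0^π cos(nx)cos(n'x) dx = 0; and by product-to-sum, ∫_0^π sin(nx)cos(n'x) dx = ½∫_0^π [sin((n+n')x) + sin((n−n')x)] dx, which is 0 when n+n' is even and 2n/(n²−n'²) when n+n' is odd (it need not vanish on (0, π)).
  u² squared terms: (-1)²·∫sin(x)² dx = 1·π/2 = π/2;  (2)²·∫cos(3x)² dx = 4·π/2 = 2*π;  (4)²·∫sin(4x)² dx = 16·π/2 = 8*π.
  u² cross terms: 2·(-1)·(2)·∫sin(x)·cos(3x) dx = -4·(0) = 0;  2·(-1)·(4)·∫sin(x)·sin(4x) dx = -8·(0) = 0;  2·(2)·(4)·∫cos(3x)·sin(4x) dx = 16·(8/7) = 128/7.
  So ∫_0^π u² dx = π/2 + 2*π + 8*π + 0 + 0 + 128/7 = 128/7 + 21*π/2.
  (u')² squared terms: (-1)²·∫cos(x)² dx = 1·π/2 = π/2;  (-6)²·∫sin(3x)² dx = 36·π/2 = 18*π;  (16)²·∫cos(4x)² dx = 256·π/2 = 128*π.
  (u')² cross terms: 2·(-1)·(-6)·∫cos(x)·sin(3x) dx = 12·(0) = 0;  2·(-1)·(16)·∫cos(x)·cos(4x) dx = -32·(0) = 0;  2·(-6)·(16)·∫sin(3x)·cos(4x) dx = -192·(-6/7) = 1152/7.
  So ∫_0^π (u')² dx = π/2 + 18*π + 128*π + 0 + 0 + 1152/7 = 1152/7 + 293*π/2.
||u||_{H^1}^2 = (128/7 + 21*π/2) + (1152/7 + 293*π/2) = 1280/7 + 157*π.


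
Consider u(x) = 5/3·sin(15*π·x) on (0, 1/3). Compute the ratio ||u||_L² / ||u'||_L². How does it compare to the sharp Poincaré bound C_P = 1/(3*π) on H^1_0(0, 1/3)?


||u||_L² / ||u'||_L² = 1/(15*π) < C_P = 1/(3*π).

u(x) = 5/3·sin(15*π·x), so u'(x) = 25*π*cos(15*π*x).
Writing u(x) = A·sin(kπx/L) with A = 5/3 and k = 5, use ∫_0^L sin²(kπx/L) dx = L/2 and ∫_0^L cos²(kπx/L) dx = L/2.
u² = 25/9·sin²(15*π·x) and (u')² = 625*π^2·cos²(15*π·x), and each of sin², cos² integrates to L/2 = 1/6 over (0, 1/3).
∫_0^1/3 u² dx = 25/54, so ||u||_L² = 5*sqrt(6)/18.
∫_0^1/3 (u')² dx = 625*π^2/6, so ||u'||_L² = 25*sqrt(6)*π/6.
Ratio ||u||_L² / ||u'||_L² = 1/(15*π).
Sharp Poincaré constant on H^1_0(0, 1/3) is C_P = L/π = 1/(3*π), achieved by sin(3*π·x).
This is the k = 5 harmonic; the ratio L/(kπ) is strictly less than C_P = L/π, consistent with the sharp inequality ||u||_L² ≤ C_P ||u'||_L².


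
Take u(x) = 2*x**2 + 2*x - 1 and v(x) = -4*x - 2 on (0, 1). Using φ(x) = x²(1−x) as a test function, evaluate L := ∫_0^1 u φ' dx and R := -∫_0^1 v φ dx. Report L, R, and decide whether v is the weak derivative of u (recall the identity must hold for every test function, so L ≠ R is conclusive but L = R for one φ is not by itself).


LHS = -11/30, RHS = 11/30. No, v is not the weak derivative of u.

u(x) = 2*x**2 + 2*x - 1, classical derivative u'(x) = 4*x + 2.
φ(x) = x²(1−x), so φ'(x) = x*(2 - 3*x).
Note φ(0) = φ(1) = 0, so the boundary term u·φ vanishes.
LHS = ∫_0^1 u(x) φ'(x) dx = ∫_0^1 (-6*x^4 - 2*x^3 + 7*x^2 - 2*x) dx. Term by term:
  ∫_0^1 -6*x^4 dx = -6/5;  ∫_0^1 -2*x^3 dx = -1/2;  ∫_0^1 7*x^2 dx = 7/3;
  ∫_0^1 -2*x dx = -1.
Sum: -6/5 − 1/2 + 7/3 − 1 = -11/30.
So LHS = -11/30.
∫_0^1 v(x) φ(x) dx = ∫_0^1 (4*x^4 - 2*x^3 - 2*x^2) dx. Term by term:
  ∫_0^1 4*x^4 dx = 4/5;  ∫_0^1 -2*x^3 dx = -1/2;  ∫_0^1 -2*x^2 dx = -2/3.
Sum: 4/5 − 1/2 − 2/3 = -11/30.
So RHS = -∫_0^1 v(x) φ(x) dx = 11/30.
LHS − RHS = -11/15 ≠ 0, so the identity fails.
(For a valid weak derivative the identity must hold for EVERY test function, in particular this one. The failure shows v is NOT the weak derivative of u.)
Correct weak derivative would be u'(x) = 4*x + 2.


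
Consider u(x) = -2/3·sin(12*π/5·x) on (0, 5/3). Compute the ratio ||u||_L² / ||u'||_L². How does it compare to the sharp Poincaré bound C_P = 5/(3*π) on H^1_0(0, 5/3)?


||u||_L² / ||u'||_L² = 5/(12*π) < C_P = 5/(3*π).

u(x) = -2/3·sin(12*π/5·x), so u'(x) = -8*π*cos(12*π*x/5)/5.
Writing u(x) = A·sin(kπx/L) with A = -2/3 and k = 4, use ∫_0^L sin²(kπx/L) dx = L/2 and ∫_0^L cos²(kπx/L) dx = L/2.
u² = 4/9·sin²(12*π/5·x) and (u')² = 64*π^2/25·cos²(12*π/5·x), and each of sin², cos² integrates to L/2 = 5/6 over (0, 5/3).
∫_0^5/3 u² dx = 10/27, so ||u||_L² = sqrt(30)/9.
∫_0^5/3 (u')² dx = 32*π^2/15, so ||u'||_L² = 4*sqrt(30)*π/15.
Ratio ||u||_L² / ||u'||_L² = 5/(12*π).
Sharp Poincaré constant on H^1_0(0, 5/3) is C_P = L/π = 5/(3*π), achieved by sin(3*π/5·x).
This is the k = 4 harmonic; the ratio L/(kπ) is strictly less than C_P = L/π, consistent with the sharp inequality ||u||_L² ≤ C_P ||u'||_L².


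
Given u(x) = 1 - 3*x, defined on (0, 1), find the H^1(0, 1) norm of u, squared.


||u||_{H^1}^2 = 10

The H^1 norm (squared) on an interval (0, L) is
  ||u||_{H^1}^2 = ∫_0^L u(x)^2 dx + ∫_0^L u'(x)^2 dx.
Compute u'(x) = -3.
Then u(x)^2 = 9*x**2 - 6*x + 1 and u'(x)^2 = 9.
Integrate each monomial from 0 to 1 using ∫_0^1 c·x^n dx = c·1^(n+1)/(n+1):
  ∫_0^1 u(x)^2 dx = ∫_0^1 (9*x^2 - 6*x + 1) dx. Term by term:
    ∫_0^1 9*x^2 dx = 3;  ∫_0^1 -6*x dx = -3;  ∫_0^1 1 dx = 1.
  Sum: 3 − 3 + 1 = 1.
  ∫_0^1 u'(x)^2 dx = ∫_0^1 (9) dx. Term by term:
    ∫_0^1 9 dx = 9.
Adding: ||u||_{H^1}^2 = 1 + 9 = 10.
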